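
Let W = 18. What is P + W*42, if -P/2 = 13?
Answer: 730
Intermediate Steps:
P = -26 (P = -2*13 = -26)
P + W*42 = -26 + 18*42 = -26 + 756 = 730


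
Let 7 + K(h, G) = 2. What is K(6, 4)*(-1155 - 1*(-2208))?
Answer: -5265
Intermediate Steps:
K(h, G) = -5 (K(h, G) = -7 + 2 = -5)
K(6, 4)*(-1155 - 1*(-2208)) = -5*(-1155 - 1*(-2208)) = -5*(-1155 + 2208) = -5*1053 = -5265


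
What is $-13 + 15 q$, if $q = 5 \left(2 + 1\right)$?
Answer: $212$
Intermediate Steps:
$q = 15$ ($q = 5 \cdot 3 = 15$)
$-13 + 15 q = -13 + 15 \cdot 15 = -13 + 225 = 212$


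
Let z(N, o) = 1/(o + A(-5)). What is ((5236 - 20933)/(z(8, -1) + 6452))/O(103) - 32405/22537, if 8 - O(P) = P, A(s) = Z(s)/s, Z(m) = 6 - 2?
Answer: -5663278204/4010121095 ≈ -1.4122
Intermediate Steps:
Z(m) = 4
A(s) = 4/s
O(P) = 8 - P
z(N, o) = 1/(-⅘ + o) (z(N, o) = 1/(o + 4/(-5)) = 1/(o + 4*(-⅕)) = 1/(o - ⅘) = 1/(-⅘ + o))
((5236 - 20933)/(z(8, -1) + 6452))/O(103) - 32405/22537 = ((5236 - 20933)/(5/(-4 + 5*(-1)) + 6452))/(8 - 1*103) - 32405/22537 = (-15697/(5/(-4 - 5) + 6452))/(8 - 103) - 32405*1/22537 = -15697/(5/(-9) + 6452)/(-95) - 32405/22537 = -15697/(5*(-⅑) + 6452)*(-1/95) - 32405/22537 = -15697/(-5/9 + 6452)*(-1/95) - 32405/22537 = -15697/58063/9*(-1/95) - 32405/22537 = -15697*9/58063*(-1/95) - 32405/22537 = -141273/58063*(-1/95) - 32405/22537 = 141273/5515985 - 32405/22537 = -5663278204/4010121095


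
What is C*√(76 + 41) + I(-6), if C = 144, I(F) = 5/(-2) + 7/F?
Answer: -11/3 + 432*√13 ≈ 1553.9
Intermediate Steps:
I(F) = -5/2 + 7/F (I(F) = 5*(-½) + 7/F = -5/2 + 7/F)
C*√(76 + 41) + I(-6) = 144*√(76 + 41) + (-5/2 + 7/(-6)) = 144*√117 + (-5/2 + 7*(-⅙)) = 144*(3*√13) + (-5/2 - 7/6) = 432*√13 - 11/3 = -11/3 + 432*√13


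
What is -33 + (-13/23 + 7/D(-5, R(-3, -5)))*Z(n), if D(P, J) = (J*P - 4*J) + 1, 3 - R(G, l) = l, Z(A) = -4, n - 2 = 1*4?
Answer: -49553/1633 ≈ -30.345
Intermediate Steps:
n = 6 (n = 2 + 1*4 = 2 + 4 = 6)
R(G, l) = 3 - l
D(P, J) = 1 - 4*J + J*P (D(P, J) = (-4*J + J*P) + 1 = 1 - 4*J + J*P)
-33 + (-13/23 + 7/D(-5, R(-3, -5)))*Z(n) = -33 + (-13/23 + 7/(1 - 4*(3 - 1*(-5)) + (3 - 1*(-5))*(-5)))*(-4) = -33 + (-13*1/23 + 7/(1 - 4*(3 + 5) + (3 + 5)*(-5)))*(-4) = -33 + (-13/23 + 7/(1 - 4*8 + 8*(-5)))*(-4) = -33 + (-13/23 + 7/(1 - 32 - 40))*(-4) = -33 + (-13/23 + 7/(-71))*(-4) = -33 + (-13/23 + 7*(-1/71))*(-4) = -33 + (-13/23 - 7/71)*(-4) = -33 - 1084/1633*(-4) = -33 + 4336/1633 = -49553/1633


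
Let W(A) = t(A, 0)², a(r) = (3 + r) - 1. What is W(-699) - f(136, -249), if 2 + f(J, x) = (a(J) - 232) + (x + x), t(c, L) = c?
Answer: 489195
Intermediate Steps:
a(r) = 2 + r
W(A) = A²
f(J, x) = -232 + J + 2*x (f(J, x) = -2 + (((2 + J) - 232) + (x + x)) = -2 + ((-230 + J) + 2*x) = -2 + (-230 + J + 2*x) = -232 + J + 2*x)
W(-699) - f(136, -249) = (-699)² - (-232 + 136 + 2*(-249)) = 488601 - (-232 + 136 - 498) = 488601 - 1*(-594) = 488601 + 594 = 489195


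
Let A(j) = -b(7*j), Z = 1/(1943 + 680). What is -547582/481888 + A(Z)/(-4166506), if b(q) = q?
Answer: -1496096042885325/1316607796312336 ≈ -1.1363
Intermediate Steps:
Z = 1/2623 ≈ 0.00038124
A(j) = -7*j
-547582/481888 + A(Z)/(-4166506) = -547582/481888 - 7*1/2623/(-4166506) = -547582*1/481888 - 7/2623*(-1/4166506) = -273791/240944 + 7/10928745238 = -1496096042885325/1316607796312336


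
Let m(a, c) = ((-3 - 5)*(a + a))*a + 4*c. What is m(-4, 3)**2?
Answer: 59536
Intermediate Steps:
m(a, c) = -16*a**2 + 4*c (m(a, c) = (-16*a)*a + 4*c = -16*a**2 + 4*c)
m(-4, 3)**2 = (-16*(-4)**2 + 4*3)**2 = (-16*16 + 12)**2 = (-256 + 12)**2 = (-244)**2 = 59536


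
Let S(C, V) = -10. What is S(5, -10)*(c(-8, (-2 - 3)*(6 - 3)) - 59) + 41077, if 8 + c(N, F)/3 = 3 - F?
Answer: 41367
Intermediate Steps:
c(N, F) = -15 - 3*F (c(N, F) = -24 + 3*(3 - F) = -24 + (9 - 3*F) = -15 - 3*F)
S(5, -10)*(c(-8, (-2 - 3)*(6 - 3)) - 59) + 41077 = -10*((-15 - 3*(-2 - 3)*(6 - 3)) - 59) + 41077 = -10*((-15 - (-15)*3) - 59) + 41077 = -10*((-15 - 3*(-15)) - 59) + 41077 = -10*((-15 + 45) - 59) + 41077 = -10*(30 - 59) + 41077 = -10*(-29) + 41077 = 290 + 41077 = 41367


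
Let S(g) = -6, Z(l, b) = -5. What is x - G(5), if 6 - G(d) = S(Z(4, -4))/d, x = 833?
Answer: 4129/5 ≈ 825.80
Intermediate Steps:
G(d) = 6 + 6/d (G(d) = 6 - (-6)/d = 6 + 6/d)
x - G(5) = 833 - (6 + 6/5) = 833 - 1*36/5 = 833 - 36/5 = 4129/5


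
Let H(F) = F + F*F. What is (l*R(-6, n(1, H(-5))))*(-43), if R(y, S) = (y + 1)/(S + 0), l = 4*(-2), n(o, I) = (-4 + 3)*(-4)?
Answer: -430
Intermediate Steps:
H(F) = F + F**2
n(o, I) = 4 (n(o, I) = -1*(-4) = 4)
l = -8
R(y, S) = (1 + y)/S
(l*R(-6, n(1, H(-5))))*(-43) = -8*(1 - 6)/4*(-43) = -2*(-5)*(-43) = -8*(-5/4)*(-43) = 10*(-43) = -430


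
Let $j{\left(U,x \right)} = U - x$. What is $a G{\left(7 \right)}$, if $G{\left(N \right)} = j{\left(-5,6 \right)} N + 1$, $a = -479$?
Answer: $36404$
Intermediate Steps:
$G{\left(N \right)} = 1 - 11 N$ ($G{\left(N \right)} = \left(-5 - 6\right) N + 1 = - 11 N + 1 = 1 - 11 N$)
$a G{\left(7 \right)} = - 479 \left(1 - 77\right) = \left(-479\right) \left(-76\right) = 36404$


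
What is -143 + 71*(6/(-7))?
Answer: -1427/7 ≈ -203.86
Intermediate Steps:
-143 + 71*(6/(-7)) = -143 + 71*(6*(-⅐)) = -143 + 71*(-6/7) = -143 - 426/7 = -1427/7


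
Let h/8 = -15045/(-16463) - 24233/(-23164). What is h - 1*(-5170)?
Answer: 494388395128/95337233 ≈ 5185.7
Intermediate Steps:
h = 1494900518/95337233 (h = 8*(-15045/(-16463) - 24233/(-23164)) = 8*(-15045*(-1/16463) - 24233*(-1/23164)) = 8*(15045/16463 + 24233/23164) = 8*(747450259/381348932) = 1494900518/95337233 ≈ 15.680)
h - 1*(-5170) = 1494900518/95337233 - 1*(-5170) = 1494900518/95337233 + 5170 = 494388395128/95337233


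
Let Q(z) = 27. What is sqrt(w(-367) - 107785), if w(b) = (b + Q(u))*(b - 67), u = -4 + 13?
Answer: 5*sqrt(1591) ≈ 199.44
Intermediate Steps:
u = 9
w(b) = (-67 + b)*(27 + b) (w(b) = (b + 27)*(b - 67) = (27 + b)*(-67 + b) = (-67 + b)*(27 + b))
sqrt(w(-367) - 107785) = sqrt((-1809 + (-367)**2 - 40*(-367)) - 107785) = sqrt((-1809 + 134689 + 14680) - 107785) = sqrt(147560 - 107785) = sqrt(39775) = 5*sqrt(1591)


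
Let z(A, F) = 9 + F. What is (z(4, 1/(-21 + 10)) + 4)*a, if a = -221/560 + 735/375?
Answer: 311193/15400 ≈ 20.207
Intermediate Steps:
a = 4383/2800 (a = -221*1/560 + 735*(1/375) = -221/560 + 49/25 = 4383/2800 ≈ 1.5654)
(z(4, 1/(-21 + 10)) + 4)*a = ((9 + 1/(-21 + 10)) + 4)*(4383/2800) = ((9 + 1/(-11)) + 4)*(4383/2800) = ((9 - 1/11) + 4)*(4383/2800) = (98/11 + 4)*(4383/2800) = (142/11)*(4383/2800) = 311193/15400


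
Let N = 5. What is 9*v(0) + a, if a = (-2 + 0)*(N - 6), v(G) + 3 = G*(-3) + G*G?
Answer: -25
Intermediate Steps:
v(G) = -3 + G**2 - 3*G (v(G) = -3 + (G*(-3) + G*G) = -3 + (-3*G + G**2) = -3 + (G**2 - 3*G) = -3 + G**2 - 3*G)
a = 2 (a = (-2 + 0)*(5 - 6) = -2*(-1) = 2)
9*v(0) + a = 9*(-3 + 0**2 - 3*0) + 2 = 9*(-3 + 0 + 0) + 2 = 9*(-3) + 2 = -27 + 2 = -25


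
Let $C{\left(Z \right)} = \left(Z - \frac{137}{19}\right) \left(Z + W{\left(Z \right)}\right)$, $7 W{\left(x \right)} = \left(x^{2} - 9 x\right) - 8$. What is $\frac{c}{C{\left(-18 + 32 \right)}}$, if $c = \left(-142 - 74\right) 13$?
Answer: $- \frac{15561}{860} \approx -18.094$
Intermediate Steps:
$W{\left(x \right)} = - \frac{8}{7} - \frac{9 x}{7} + \frac{x^{2}}{7}$ ($W{\left(x \right)} = \frac{\left(x^{2} - 9 x\right) - 8}{7} = \frac{-8 + x^{2} - 9 x}{7} = - \frac{8}{7} - \frac{9 x}{7} + \frac{x^{2}}{7}$)
$c = -2808$ ($c = \left(-216\right) 13 = -2808$)
$C{\left(Z \right)} = \left(- \frac{137}{19} + Z\right) \left(- \frac{8}{7} - \frac{2 Z}{7} + \frac{Z^{2}}{7}\right)$ ($C{\left(Z \right)} = \left(Z - \frac{137}{19}\right) \left(Z - \left(\frac{8}{7} - \frac{Z^{2}}{7} + \frac{9 Z}{7}\right)\right) = \left(Z - \frac{137}{19}\right) \left(- \frac{8}{7} - \frac{2 Z}{7} + \frac{Z^{2}}{7}\right) = \left(- \frac{137}{19} + Z\right) \left(- \frac{8}{7} - \frac{2 Z}{7} + \frac{Z^{2}}{7}\right)$)
$\frac{c}{C{\left(-18 + 32 \right)}} = - \frac{2808}{\frac{1096}{133} - \frac{25 \left(-18 + 32\right)^{2}}{19} + \frac{\left(-18 + 32\right)^{3}}{7} + \frac{122 \left(-18 + 32\right)}{133}} = - \frac{2808}{\frac{1096}{133} - \frac{25 \cdot 14^{2}}{19} + \frac{14^{3}}{7} + \frac{122}{133} \cdot 14} = - \frac{2808}{\frac{1096}{133} - \frac{4900}{19} + \frac{1}{7} \cdot 2744 + \frac{244}{19}} = - \frac{2808}{\frac{1096}{133} - \frac{4900}{19} + 392 + \frac{244}{19}} = - \frac{2808}{\frac{20640}{133}} = \left(-2808\right) \frac{133}{20640} = - \frac{15561}{860}$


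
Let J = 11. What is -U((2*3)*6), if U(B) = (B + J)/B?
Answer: -47/36 ≈ -1.3056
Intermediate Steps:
U(B) = (11 + B)/B (U(B) = (B + 11)/B = (11 + B)/B)
-U((2*3)*6) = -(11 + (2*3)*6)/((2*3)*6) = -(11 + 6*6)/(6*6) = -(11 + 36)/36 = -47/36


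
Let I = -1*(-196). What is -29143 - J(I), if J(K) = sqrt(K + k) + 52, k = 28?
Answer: -29195 - 4*sqrt(14) ≈ -29210.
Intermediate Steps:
I = 196
J(K) = 52 + sqrt(28 + K) (J(K) = sqrt(K + 28) + 52 = sqrt(28 + K) + 52 = 52 + sqrt(28 + K))
-29143 - J(I) = -29143 - (52 + sqrt(28 + 196)) = -29143 - (52 + sqrt(224)) = -29143 - (52 + 4*sqrt(14)) = -29143 + (-52 - 4*sqrt(14)) = -29195 - 4*sqrt(14)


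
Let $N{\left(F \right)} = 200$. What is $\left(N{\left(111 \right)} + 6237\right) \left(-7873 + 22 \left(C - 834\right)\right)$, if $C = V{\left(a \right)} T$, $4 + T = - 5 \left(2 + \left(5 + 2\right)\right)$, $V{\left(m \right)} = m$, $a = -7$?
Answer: $-120210975$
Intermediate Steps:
$T = -49$ ($T = -4 - 5 \left(2 + \left(5 + 2\right)\right) = -4 - 5 \left(2 + 7\right) = -4 - 45 = -49$)
$C = 343$ ($C = \left(-7\right) \left(-49\right) = 343$)
$\left(N{\left(111 \right)} + 6237\right) \left(-7873 + 22 \left(C - 834\right)\right) = \left(200 + 6237\right) \left(-7873 + 22 \left(343 - 834\right)\right) = 6437 \left(-7873 + 22 \left(343 - 834\right)\right) = 6437 \left(-7873 + 22 \left(-491\right)\right) = 6437 \left(-7873 - 10802\right) = 6437 \left(-18675\right) = -120210975$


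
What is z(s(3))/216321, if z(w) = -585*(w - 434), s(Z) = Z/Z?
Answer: 84435/72107 ≈ 1.1710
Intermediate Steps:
s(Z) = 1
z(w) = 253890 - 585*w (z(w) = -585*(-434 + w) = 253890 - 585*w)
z(s(3))/216321 = (253890 - 585*1)/216321 = (253890 - 585)*(1/216321) = 253305*(1/216321) = 84435/72107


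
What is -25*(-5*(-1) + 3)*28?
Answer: -5600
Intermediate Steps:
-25*(-5*(-1) + 3)*28 = -25*(5 + 3)*28 = -25*8*28 = -200*28 = -5600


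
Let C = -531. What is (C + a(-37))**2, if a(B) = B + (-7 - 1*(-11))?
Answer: 318096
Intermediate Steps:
a(B) = 4 + B (a(B) = B + (-7 + 11) = B + 4 = 4 + B)
(C + a(-37))**2 = (-531 + (4 - 37))**2 = (-531 - 33)**2 = (-564)**2 = 318096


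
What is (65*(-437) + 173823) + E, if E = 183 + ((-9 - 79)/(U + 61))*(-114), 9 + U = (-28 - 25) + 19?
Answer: 438475/3 ≈ 1.4616e+5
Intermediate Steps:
U = -43 (U = -9 + ((-28 - 25) + 19) = -9 + (-53 + 19) = -9 - 34 = -43)
E = 2221/3 (E = 183 + ((-9 - 79)/(-43 + 61))*(-114) = 183 - 88/18*(-114) = 183 - 88*1/18*(-114) = 183 - 44/9*(-114) = 183 + 1672/3 = 2221/3 ≈ 740.33)
(65*(-437) + 173823) + E = (65*(-437) + 173823) + 2221/3 = (-28405 + 173823) + 2221/3 = 145418 + 2221/3 = 438475/3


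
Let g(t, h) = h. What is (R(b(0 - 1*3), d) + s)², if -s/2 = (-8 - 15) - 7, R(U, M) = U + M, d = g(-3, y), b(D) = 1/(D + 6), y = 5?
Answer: 38416/9 ≈ 4268.4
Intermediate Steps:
b(D) = 1/(6 + D)
d = 5
R(U, M) = M + U
s = 60 (s = -2*((-8 - 15) - 7) = -2*(-23 - 7) = -2*(-30) = 60)
(R(b(0 - 1*3), d) + s)² = ((5 + 1/(6 + (0 - 1*3))) + 60)² = ((5 + 1/(6 + (0 - 3))) + 60)² = ((5 + 1/(6 - 3)) + 60)² = ((5 + 1/3) + 60)² = ((5 + ⅓) + 60)² = (16/3 + 60)² = (196/3)² = 38416/9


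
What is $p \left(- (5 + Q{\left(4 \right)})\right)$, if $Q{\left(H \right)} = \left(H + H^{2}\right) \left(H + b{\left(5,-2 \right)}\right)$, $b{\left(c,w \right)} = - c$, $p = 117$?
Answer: $1755$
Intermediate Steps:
$Q{\left(H \right)} = \left(-5 + H\right) \left(H + H^{2}\right)$ ($Q{\left(H \right)} = \left(H + H^{2}\right) \left(H - 5\right) = \left(H + H^{2}\right) \left(-5 + H\right) = \left(-5 + H\right) \left(H + H^{2}\right)$)
$p \left(- (5 + Q{\left(4 \right)})\right) = 117 \left(- (5 + 4 \left(-5 + 4^{2} - 16\right))\right) = 117 \left(- (5 + 4 \left(-5 + 16 - 16\right))\right) = 117 \left(- (5 + 4 \left(-5\right))\right) = 117 \left(- (5 - 20)\right) = 117 \left(\left(-1\right) \left(-15\right)\right) = 117 \cdot 15 = 1755$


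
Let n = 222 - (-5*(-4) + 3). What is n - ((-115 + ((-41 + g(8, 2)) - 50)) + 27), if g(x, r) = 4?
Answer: 374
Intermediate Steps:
n = 199 (n = 222 - (20 + 3) = 222 - 1*23 = 222 - 23 = 199)
n - ((-115 + ((-41 + g(8, 2)) - 50)) + 27) = 199 - ((-115 + ((-41 + 4) - 50)) + 27) = 199 - ((-115 + (-37 - 50)) + 27) = 199 - ((-115 - 87) + 27) = 199 - (-202 + 27) = 199 - 1*(-175) = 199 + 175 = 374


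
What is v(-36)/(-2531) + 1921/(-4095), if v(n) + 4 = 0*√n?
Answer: -4845671/10364445 ≈ -0.46753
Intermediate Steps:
v(n) = -4 (v(n) = -4 + 0*√n = -4 + 0 = -4)
v(-36)/(-2531) + 1921/(-4095) = -4/(-2531) + 1921/(-4095) = -4*(-1/2531) + 1921*(-1/4095) = 4/2531 - 1921/4095 = -4845671/10364445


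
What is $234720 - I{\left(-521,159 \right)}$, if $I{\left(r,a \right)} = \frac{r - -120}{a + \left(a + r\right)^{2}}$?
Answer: $\frac{30795968561}{131203} \approx 2.3472 \cdot 10^{5}$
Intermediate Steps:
$I{\left(r,a \right)} = \frac{120 + r}{a + \left(a + r\right)^{2}}$ ($I{\left(r,a \right)} = \frac{r + 120}{a + \left(a + r\right)^{2}} = \frac{120 + r}{a + \left(a + r\right)^{2}}$)
$234720 - I{\left(-521,159 \right)} = 234720 - \frac{120 - 521}{159 + \left(159 - 521\right)^{2}} = 234720 - \frac{1}{159 + \left(-362\right)^{2}} \left(-401\right) = 234720 - \frac{1}{159 + 131044} \left(-401\right) = 234720 - \frac{1}{131203} \left(-401\right) = 234720 - - \frac{401}{131203} = 234720 + \frac{401}{131203} = \frac{30795968561}{131203}$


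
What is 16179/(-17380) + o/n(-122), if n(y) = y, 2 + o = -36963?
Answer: 320238931/1060180 ≈ 302.06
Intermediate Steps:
o = -36965 (o = -2 - 36963 = -36965)
16179/(-17380) + o/n(-122) = 16179/(-17380) - 36965/(-122) = 16179*(-1/17380) - 36965*(-1/122) = -16179/17380 + 36965/122 = 320238931/1060180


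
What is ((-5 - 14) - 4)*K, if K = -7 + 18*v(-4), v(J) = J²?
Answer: -6463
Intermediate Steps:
K = 281 (K = -7 + 18*(-4)² = -7 + 18*16 = -7 + 288 = 281)
((-5 - 14) - 4)*K = ((-5 - 14) - 4)*281 = (-19 - 4)*281 = -23*281 = -6463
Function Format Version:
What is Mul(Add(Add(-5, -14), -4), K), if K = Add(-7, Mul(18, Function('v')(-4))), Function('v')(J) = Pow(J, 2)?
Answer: -6463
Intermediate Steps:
K = 281 (K = Add(-7, Mul(18, Pow(-4, 2))) = Add(-7, Mul(18, 16)) = Add(-7, 288) = 281)
Mul(Add(Add(-5, -14), -4), K) = Mul(Add(Add(-5, -14), -4), 281) = Mul(Add(-19, -4), 281) = Mul(-23, 281) = -6463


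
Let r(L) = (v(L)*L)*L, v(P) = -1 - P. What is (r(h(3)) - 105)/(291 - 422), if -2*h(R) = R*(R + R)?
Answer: -543/131 ≈ -4.1450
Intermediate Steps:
h(R) = -R² (h(R) = -R*(R + R)/2 = -R*2*R/2 = -R²)
r(L) = L²*(-1 - L) (r(L) = ((-1 - L)*L)*L = (L*(-1 - L))*L = L²*(-1 - L))
(r(h(3)) - 105)/(291 - 422) = ((-1*3²)²*(-1 - (-1)*3²) - 105)/(291 - 422) = ((-1*9)²*(-1 - (-1)*9) - 105)/(-131) = ((-9)²*(-1 - 1*(-9)) - 105)*(-1/131) = (81*(-1 + 9) - 105)*(-1/131) = (81*8 - 105)*(-1/131) = (648 - 105)*(-1/131) = 543*(-1/131) = -543/131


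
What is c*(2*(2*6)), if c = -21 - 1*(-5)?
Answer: -384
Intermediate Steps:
c = -16 (c = -21 + 5 = -16)
c*(2*(2*6)) = -32*2*6 = -32*12 = -16*24 = -384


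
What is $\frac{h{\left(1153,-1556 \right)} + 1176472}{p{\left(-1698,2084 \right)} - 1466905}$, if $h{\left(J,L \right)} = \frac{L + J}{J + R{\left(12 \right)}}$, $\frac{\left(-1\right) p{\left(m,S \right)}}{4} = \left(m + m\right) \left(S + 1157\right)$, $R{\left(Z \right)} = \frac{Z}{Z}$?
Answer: $\frac{1357648285}{49112900206} \approx 0.027643$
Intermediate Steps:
$R{\left(Z \right)} = 1$
$p{\left(m,S \right)} = - 8 m \left(1157 + S\right)$ ($p{\left(m,S \right)} = - 4 \left(m + m\right) \left(S + 1157\right) = - 4 \cdot 2 m \left(1157 + S\right) = - 8 m \left(1157 + S\right)$)
$h{\left(J,L \right)} = \frac{J + L}{1 + J}$ ($h{\left(J,L \right)} = \frac{L + J}{J + 1} = \frac{J + L}{1 + J}$)
$\frac{h{\left(1153,-1556 \right)} + 1176472}{p{\left(-1698,2084 \right)} - 1466905} = \frac{\frac{1153 - 1556}{1 + 1153} + 1176472}{\left(-8\right) \left(-1698\right) \left(1157 + 2084\right) - 1466905} = \frac{\frac{1}{1154} \left(-403\right) + 1176472}{\left(-8\right) \left(-1698\right) 3241 - 1466905} = \frac{\frac{1}{1154} \left(-403\right) + 1176472}{44025744 - 1466905} = \frac{- \frac{403}{1154} + 1176472}{42558839} = \frac{1357648285}{1154} \cdot \frac{1}{42558839} = \frac{1357648285}{49112900206}$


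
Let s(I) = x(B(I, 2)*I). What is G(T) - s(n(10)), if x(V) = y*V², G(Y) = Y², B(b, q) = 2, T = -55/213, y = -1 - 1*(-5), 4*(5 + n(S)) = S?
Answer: -4533875/45369 ≈ -99.933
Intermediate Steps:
n(S) = -5 + S/4
y = 4 (y = -1 + 5 = 4)
T = -55/213 (T = -55*1/213 = -55/213 ≈ -0.25822)
x(V) = 4*V²
s(I) = 16*I² (s(I) = 4*(2*I)² = 4*(4*I²) = 16*I²)
G(T) - s(n(10)) = (-55/213)² - 16*(-5 + (¼)*10)² = 3025/45369 - 16*(-5 + 5/2)² = 3025/45369 - 16*(-5/2)² = 3025/45369 - 16*25/4 = 3025/45369 - 1*100 = 3025/45369 - 100 = -4533875/45369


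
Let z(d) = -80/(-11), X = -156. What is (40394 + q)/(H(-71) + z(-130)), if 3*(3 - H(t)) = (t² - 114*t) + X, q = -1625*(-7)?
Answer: -1708377/142430 ≈ -11.995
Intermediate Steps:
q = 11375
z(d) = 80/11 (z(d) = -80*(-1/11) = 80/11)
H(t) = 55 + 38*t - t²/3 (H(t) = 3 - ((t² - 114*t) - 156)/3 = 3 - (-156 + t² - 114*t)/3 = 3 + (52 + 38*t - t²/3) = 55 + 38*t - t²/3)
(40394 + q)/(H(-71) + z(-130)) = (40394 + 11375)/((55 + 38*(-71) - ⅓*(-71)²) + 80/11) = 51769/((55 - 2698 - ⅓*5041) + 80/11) = 51769/((55 - 2698 - 5041/3) + 80/11) = 51769/(-12970/3 + 80/11) = 51769/(-142430/33) = 51769*(-33/142430) = -1708377/142430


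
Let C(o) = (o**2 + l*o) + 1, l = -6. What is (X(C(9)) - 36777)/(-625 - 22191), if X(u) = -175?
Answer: 149/92 ≈ 1.6196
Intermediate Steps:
C(o) = 1 + o**2 - 6*o (C(o) = (o**2 - 6*o) + 1 = 1 + o**2 - 6*o)
(X(C(9)) - 36777)/(-625 - 22191) = (-175 - 36777)/(-625 - 22191) = -36952/(-22816) = -36952*(-1/22816) = 149/92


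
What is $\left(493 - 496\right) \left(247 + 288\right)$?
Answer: $-1605$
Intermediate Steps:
$\left(493 - 496\right) \left(247 + 288\right) = \left(-3\right) 535 = -1605$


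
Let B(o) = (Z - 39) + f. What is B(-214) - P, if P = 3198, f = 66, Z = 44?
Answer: -3127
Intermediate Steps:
B(o) = 71 (B(o) = (44 - 39) + 66 = 5 + 66 = 71)
B(-214) - P = 71 - 1*3198 = 71 - 3198 = -3127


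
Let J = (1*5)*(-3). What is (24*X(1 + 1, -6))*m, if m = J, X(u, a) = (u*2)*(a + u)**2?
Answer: -23040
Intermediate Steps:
X(u, a) = 2*u*(a + u)**2 (X(u, a) = (2*u)*(a + u)**2 = 2*u*(a + u)**2)
J = -15 (J = 5*(-3) = -15)
m = -15
(24*X(1 + 1, -6))*m = (24*(2*(1 + 1)*(-6 + (1 + 1))**2))*(-15) = (24*(2*2*(-6 + 2)**2))*(-15) = (24*(2*2*(-4)**2))*(-15) = (24*(2*2*16))*(-15) = (24*64)*(-15) = 1536*(-15) = -23040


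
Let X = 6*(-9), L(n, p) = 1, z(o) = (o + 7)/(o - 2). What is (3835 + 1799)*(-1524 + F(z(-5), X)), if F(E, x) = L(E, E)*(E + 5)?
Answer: -59917590/7 ≈ -8.5596e+6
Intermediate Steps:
z(o) = (7 + o)/(-2 + o)
X = -54
F(E, x) = 5 + E (F(E, x) = 1*(E + 5) = 1*(5 + E) = 5 + E)
(3835 + 1799)*(-1524 + F(z(-5), X)) = (3835 + 1799)*(-1524 + (5 + (7 - 5)/(-2 - 5))) = 5634*(-1524 + (5 + 2/(-7))) = 5634*(-1524 + (5 - ⅐*2)) = 5634*(-1524 + (5 - 2/7)) = 5634*(-1524 + 33/7) = 5634*(-10635/7) = -59917590/7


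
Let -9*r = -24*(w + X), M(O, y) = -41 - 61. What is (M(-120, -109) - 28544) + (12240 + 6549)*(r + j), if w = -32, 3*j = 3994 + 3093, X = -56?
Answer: 39948083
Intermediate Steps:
M(O, y) = -102
j = 7087/3 (j = (3994 + 3093)/3 = (1/3)*7087 = 7087/3 ≈ 2362.3)
r = -704/3 (r = -(-8)*(-32 - 56)/3 = -(-8)*(-88)/3 = -1/9*2112 = -704/3 ≈ -234.67)
(M(-120, -109) - 28544) + (12240 + 6549)*(r + j) = (-102 - 28544) + (12240 + 6549)*(-704/3 + 7087/3) = -28646 + 18789*(6383/3) = -28646 + 39976729 = 39948083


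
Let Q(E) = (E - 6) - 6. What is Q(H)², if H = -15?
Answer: 729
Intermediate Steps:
Q(E) = -12 + E (Q(E) = (-6 + E) - 6 = -12 + E)
Q(H)² = (-12 - 15)² = (-27)² = 729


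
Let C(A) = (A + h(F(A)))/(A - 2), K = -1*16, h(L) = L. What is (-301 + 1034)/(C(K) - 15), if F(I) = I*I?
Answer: -2199/85 ≈ -25.871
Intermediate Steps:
F(I) = I²
K = -16
C(A) = (A + A²)/(-2 + A) (C(A) = (A + A²)/(A - 2) = (A + A²)/(-2 + A))
(-301 + 1034)/(C(K) - 15) = (-301 + 1034)/(-16*(1 - 16)/(-2 - 16) - 15) = 733/(-16*(-15)/(-18) - 15) = 733/(-16*(-1/18)*(-15) - 15) = 733/(-40/3 - 15) = 733/(-85/3) = 733*(-3/85) = -2199/85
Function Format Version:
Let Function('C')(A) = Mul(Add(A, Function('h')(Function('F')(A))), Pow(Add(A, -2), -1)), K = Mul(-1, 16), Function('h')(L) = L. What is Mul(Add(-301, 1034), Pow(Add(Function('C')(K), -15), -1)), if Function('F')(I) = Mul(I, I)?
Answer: Rational(-2199, 85) ≈ -25.871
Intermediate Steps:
Function('F')(I) = Pow(I, 2)
K = -16
Function('C')(A) = Mul(Pow(Add(-2, A), -1), Add(A, Pow(A, 2))) (Function('C')(A) = Mul(Add(A, Pow(A, 2)), Pow(Add(A, -2), -1)) = Mul(Add(A, Pow(A, 2)), Pow(Add(-2, A), -1)) = Mul(Pow(Add(-2, A), -1), Add(A, Pow(A, 2))))
Mul(Add(-301, 1034), Pow(Add(Function('C')(K), -15), -1)) = Mul(Add(-301, 1034), Pow(Add(Mul(-16, Pow(Add(-2, -16), -1), Add(1, -16)), -15), -1)) = Mul(733, Pow(Add(Mul(-16, Pow(-18, -1), -15), -15), -1)) = Mul(733, Pow(Add(Mul(-16, Rational(-1, 18), -15), -15), -1)) = Mul(733, Pow(Add(Rational(-40, 3), -15), -1)) = Mul(733, Pow(Rational(-85, 3), -1)) = Mul(733, Rational(-3, 85)) = Rational(-2199, 85)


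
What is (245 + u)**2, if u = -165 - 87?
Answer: 49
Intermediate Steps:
u = -252
(245 + u)**2 = (245 - 252)**2 = (-7)**2 = 49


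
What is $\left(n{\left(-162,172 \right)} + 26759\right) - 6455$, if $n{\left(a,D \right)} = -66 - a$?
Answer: $20400$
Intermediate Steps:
$\left(n{\left(-162,172 \right)} + 26759\right) - 6455 = \left(\left(-66 - -162\right) + 26759\right) - 6455 = \left(\left(-66 + 162\right) + 26759\right) - 6455 = \left(96 + 26759\right) - 6455 = 26855 - 6455 = 20400$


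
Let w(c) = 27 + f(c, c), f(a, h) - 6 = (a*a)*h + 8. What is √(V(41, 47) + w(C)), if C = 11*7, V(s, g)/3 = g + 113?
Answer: √457054 ≈ 676.06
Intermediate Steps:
V(s, g) = 339 + 3*g (V(s, g) = 3*(g + 113) = 3*(113 + g) = 339 + 3*g)
C = 77
f(a, h) = 14 + h*a² (f(a, h) = 6 + ((a*a)*h + 8) = 6 + (a²*h + 8) = 6 + (h*a² + 8) = 6 + (8 + h*a²) = 14 + h*a²)
w(c) = 41 + c³ (w(c) = 27 + (14 + c*c²) = 27 + (14 + c³) = 41 + c³)
√(V(41, 47) + w(C)) = √((339 + 3*47) + (41 + 77³)) = √((339 + 141) + (41 + 456533)) = √(480 + 456574) = √457054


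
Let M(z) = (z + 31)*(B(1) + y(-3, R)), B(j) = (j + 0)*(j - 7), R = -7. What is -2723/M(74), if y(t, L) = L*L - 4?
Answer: -389/585 ≈ -0.66496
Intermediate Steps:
B(j) = j*(-7 + j)
y(t, L) = -4 + L² (y(t, L) = L² - 4 = -4 + L²)
M(z) = 1209 + 39*z (M(z) = (z + 31)*(1*(-7 + 1) + (-4 + (-7)²)) = (31 + z)*(1*(-6) + (-4 + 49)) = (31 + z)*(-6 + 45) = (31 + z)*39 = 1209 + 39*z)
-2723/M(74) = -2723/(1209 + 39*74) = -2723/(1209 + 2886) = -2723/4095 = -2723*1/4095 = -389/585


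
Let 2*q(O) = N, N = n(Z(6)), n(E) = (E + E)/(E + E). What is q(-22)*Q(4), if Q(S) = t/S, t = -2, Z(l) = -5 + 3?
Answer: -¼ ≈ -0.25000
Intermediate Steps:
Z(l) = -2
n(E) = 1 (n(E) = (2*E)/((2*E)) = (2*E)*(1/(2*E)) = 1)
N = 1
q(O) = ½ (q(O) = (½)*1 = ½)
Q(S) = -2/S
q(-22)*Q(4) = (-2/4)/2 = (-2*¼)/2 = (½)*(-½) = -¼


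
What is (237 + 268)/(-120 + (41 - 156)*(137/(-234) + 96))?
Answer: -23634/519137 ≈ -0.045526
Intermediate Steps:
(237 + 268)/(-120 + (41 - 156)*(137/(-234) + 96)) = 505/(-120 - 115*(137*(-1/234) + 96)) = 505/(-120 - 115*(-137/234 + 96)) = 505/(-120 - 115*22327/234) = 505/(-120 - 2567605/234) = 505/(-2595685/234) = 505*(-234/2595685) = -23634/519137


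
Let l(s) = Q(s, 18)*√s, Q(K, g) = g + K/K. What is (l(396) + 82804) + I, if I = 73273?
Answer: 156077 + 114*√11 ≈ 1.5646e+5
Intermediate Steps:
Q(K, g) = 1 + g (Q(K, g) = g + 1 = 1 + g)
l(s) = 19*√s (l(s) = (1 + 18)*√s = 19*√s)
(l(396) + 82804) + I = (19*√396 + 82804) + 73273 = (19*(6*√11) + 82804) + 73273 = (114*√11 + 82804) + 73273 = (82804 + 114*√11) + 73273 = 156077 + 114*√11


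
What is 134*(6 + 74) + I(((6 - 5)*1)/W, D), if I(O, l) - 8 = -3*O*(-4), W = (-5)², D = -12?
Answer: 268212/25 ≈ 10728.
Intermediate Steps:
W = 25
I(O, l) = 8 + 12*O (I(O, l) = 8 - 3*O*(-4) = 8 + 12*O)
134*(6 + 74) + I(((6 - 5)*1)/W, D) = 134*(6 + 74) + (8 + 12*(((6 - 5)*1)/25)) = 134*80 + (8 + 12*((1*1)*(1/25))) = 10720 + (8 + 12*(1*(1/25))) = 10720 + (8 + 12*(1/25)) = 10720 + (8 + 12/25) = 10720 + 212/25 = 268212/25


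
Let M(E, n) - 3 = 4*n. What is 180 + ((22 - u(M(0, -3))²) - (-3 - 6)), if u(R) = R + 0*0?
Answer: 130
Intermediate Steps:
M(E, n) = 3 + 4*n
u(R) = R (u(R) = R + 0 = R)
180 + ((22 - u(M(0, -3))²) - (-3 - 6)) = 180 + ((22 - (3 + 4*(-3))²) - (-3 - 6)) = 180 + ((22 - (3 - 12)²) - 1*(-9)) = 180 + ((22 - 1*(-9)²) + 9) = 180 + ((22 - 1*81) + 9) = 180 + ((22 - 81) + 9) = 180 + (-59 + 9) = 180 - 50 = 130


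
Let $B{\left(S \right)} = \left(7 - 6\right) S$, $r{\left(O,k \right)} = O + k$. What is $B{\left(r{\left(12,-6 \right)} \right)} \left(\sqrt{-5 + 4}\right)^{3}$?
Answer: $- 6 i \approx - 6.0 i$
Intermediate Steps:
$B{\left(S \right)} = S$ ($B{\left(S \right)} = 1 S = S$)
$B{\left(r{\left(12,-6 \right)} \right)} \left(\sqrt{-5 + 4}\right)^{3} = \left(12 - 6\right) \left(\sqrt{-5 + 4}\right)^{3} = 6 \left(\sqrt{-1}\right)^{3} = 6 i^{3} = 6 \left(- i\right) = - 6 i$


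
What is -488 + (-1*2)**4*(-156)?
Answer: -2984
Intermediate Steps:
-488 + (-1*2)**4*(-156) = -488 + (-2)**4*(-156) = -488 + 16*(-156) = -488 - 2496 = -2984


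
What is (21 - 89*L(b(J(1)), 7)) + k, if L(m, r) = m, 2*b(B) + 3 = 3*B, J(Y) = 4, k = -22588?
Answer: -45935/2 ≈ -22968.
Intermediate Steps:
b(B) = -3/2 + 3*B/2 (b(B) = -3/2 + (3*B)/2 = -3/2 + 3*B/2)
(21 - 89*L(b(J(1)), 7)) + k = (21 - 89*(-3/2 + (3/2)*4)) - 22588 = (21 - 89*(-3/2 + 6)) - 22588 = (21 - 89*9/2) - 22588 = (21 - 801/2) - 22588 = -759/2 - 22588 = -45935/2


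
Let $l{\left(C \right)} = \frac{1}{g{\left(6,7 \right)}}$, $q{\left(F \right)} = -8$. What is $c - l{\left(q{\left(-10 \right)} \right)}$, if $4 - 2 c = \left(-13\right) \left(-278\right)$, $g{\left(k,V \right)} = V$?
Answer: $- \frac{12636}{7} \approx -1805.1$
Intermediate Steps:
$c = -1805$ ($c = 2 - \frac{\left(-13\right) \left(-278\right)}{2} = 2 - 1807 = -1805$)
$l{\left(C \right)} = \frac{1}{7}$
$c - l{\left(q{\left(-10 \right)} \right)} = -1805 - \frac{1}{7} = - \frac{12636}{7}$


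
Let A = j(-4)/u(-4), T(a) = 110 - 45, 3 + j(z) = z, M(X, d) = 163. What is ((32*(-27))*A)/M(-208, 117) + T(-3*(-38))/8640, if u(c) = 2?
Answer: 5227591/281664 ≈ 18.560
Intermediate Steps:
j(z) = -3 + z
T(a) = 65
A = -7/2 (A = (-3 - 4)/2 = -7*½ = -7/2 ≈ -3.5000)
((32*(-27))*A)/M(-208, 117) + T(-3*(-38))/8640 = ((32*(-27))*(-7/2))/163 + 65/8640 = -864*(-7/2)*(1/163) + 65*(1/8640) = 3024*(1/163) + 13/1728 = 3024/163 + 13/1728 = 5227591/281664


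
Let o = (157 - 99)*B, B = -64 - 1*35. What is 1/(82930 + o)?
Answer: 1/77188 ≈ 1.2955e-5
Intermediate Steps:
B = -99 (B = -64 - 35 = -99)
o = -5742 (o = (157 - 99)*(-99) = 58*(-99) = -5742)
1/(82930 + o) = 1/(82930 - 5742) = 1/77188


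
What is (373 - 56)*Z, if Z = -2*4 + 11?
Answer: 951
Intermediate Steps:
Z = 3 (Z = -8 + 11 = 3)
(373 - 56)*Z = (373 - 56)*3 = 317*3 = 951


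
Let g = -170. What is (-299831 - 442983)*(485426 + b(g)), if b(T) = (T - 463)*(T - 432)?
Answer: -643642388488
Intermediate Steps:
b(T) = (-463 + T)*(-432 + T)
(-299831 - 442983)*(485426 + b(g)) = (-299831 - 442983)*(485426 + (200016 + (-170)**2 - 895*(-170))) = -742814*(485426 + (200016 + 28900 + 152150)) = -742814*(485426 + 381066) = -742814*866492 = -643642388488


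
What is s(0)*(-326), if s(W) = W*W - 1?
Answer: 326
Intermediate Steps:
s(W) = -1 + W² (s(W) = W² - 1 = -1 + W²)
s(0)*(-326) = (-1 + 0²)*(-326) = (-1 + 0)*(-326) = -1*(-326) = 326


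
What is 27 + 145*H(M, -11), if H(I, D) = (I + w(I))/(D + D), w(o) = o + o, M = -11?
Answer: 489/2 ≈ 244.50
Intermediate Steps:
w(o) = 2*o
H(I, D) = 3*I/(2*D) (H(I, D) = (I + 2*I)/(D + D) = (3*I)/((2*D)) = (3*I)*(1/(2*D)) = 3*I/(2*D))
27 + 145*H(M, -11) = 27 + 145*((3/2)*(-11)/(-11)) = 27 + 145*((3/2)*(-11)*(-1/11)) = 27 + 145*(3/2) = 27 + 435/2 = 489/2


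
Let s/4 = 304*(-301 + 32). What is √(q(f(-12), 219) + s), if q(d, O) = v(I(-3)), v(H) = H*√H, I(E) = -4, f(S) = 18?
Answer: 2*√(-81776 - 2*I) ≈ 0.0069939 - 571.93*I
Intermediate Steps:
s = -327104 (s = 4*(304*(-301 + 32)) = 4*(304*(-269)) = 4*(-81776) = -327104)
v(H) = H^(3/2)
q(d, O) = -8*I (q(d, O) = (-4)^(3/2) = -8*I)
√(q(f(-12), 219) + s) = √(-8*I - 327104) = √(-327104 - 8*I)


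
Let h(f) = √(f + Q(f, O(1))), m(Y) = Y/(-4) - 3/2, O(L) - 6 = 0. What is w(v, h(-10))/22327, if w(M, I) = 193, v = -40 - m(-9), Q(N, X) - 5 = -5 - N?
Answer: 193/22327 ≈ 0.0086442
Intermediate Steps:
O(L) = 6 (O(L) = 6 + 0 = 6)
m(Y) = -3/2 - Y/4 (m(Y) = Y*(-¼) - 3*½ = -Y/4 - 3/2 = -3/2 - Y/4)
Q(N, X) = -N (Q(N, X) = 5 + (-5 - N) = -N)
v = -163/4 (v = -40 - (-3/2 - ¼*(-9)) = -40 - (-3/2 + 9/4) = -40 - 1*¾ = -40 - ¾ = -163/4 ≈ -40.750)
h(f) = 0 (h(f) = √(f - f) = √0 = 0)
w(v, h(-10))/22327 = 193/22327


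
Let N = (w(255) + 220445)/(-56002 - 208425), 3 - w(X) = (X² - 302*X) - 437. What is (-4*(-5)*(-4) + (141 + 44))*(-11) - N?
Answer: -305180315/264427 ≈ -1154.1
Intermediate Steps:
w(X) = 440 - X² + 302*X (w(X) = 3 - ((X² - 302*X) - 437) = 3 - (-437 + X² - 302*X) = 3 + (437 - X² + 302*X) = 440 - X² + 302*X)
N = -232870/264427 (N = ((440 - 1*255² + 302*255) + 220445)/(-56002 - 208425) = ((440 - 1*65025 + 77010) + 220445)/(-264427) = ((440 - 65025 + 77010) + 220445)*(-1/264427) = (12425 + 220445)*(-1/264427) = 232870*(-1/264427) = -232870/264427 ≈ -0.88066)
(-4*(-5)*(-4) + (141 + 44))*(-11) - N = (-4*(-5)*(-4) + (141 + 44))*(-11) - 1*(-232870/264427) = (20*(-4) + 185)*(-11) + 232870/264427 = (-80 + 185)*(-11) + 232870/264427 = 105*(-11) + 232870/264427 = -1155 + 232870/264427 = -305180315/264427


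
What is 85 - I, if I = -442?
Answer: 527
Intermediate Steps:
85 - I = 85 - 1*(-442) = 85 + 442 = 527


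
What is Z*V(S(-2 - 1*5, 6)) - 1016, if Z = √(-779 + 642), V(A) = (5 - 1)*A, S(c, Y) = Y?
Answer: -1016 + 24*I*√137 ≈ -1016.0 + 280.91*I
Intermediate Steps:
V(A) = 4*A
Z = I*√137 (Z = √(-137) = I*√137 ≈ 11.705*I)
Z*V(S(-2 - 1*5, 6)) - 1016 = (I*√137)*(4*6) - 1016 = (I*√137)*24 - 1016 = 24*I*√137 - 1016 = -1016 + 24*I*√137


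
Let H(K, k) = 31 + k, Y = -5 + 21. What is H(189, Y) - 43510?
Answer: -43463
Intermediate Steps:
Y = 16
H(189, Y) - 43510 = (31 + 16) - 43510 = 47 - 43510 = -43463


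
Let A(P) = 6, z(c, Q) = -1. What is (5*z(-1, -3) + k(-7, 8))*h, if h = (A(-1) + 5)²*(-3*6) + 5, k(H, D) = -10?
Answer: 32595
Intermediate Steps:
h = -2173 (h = (6 + 5)²*(-3*6) + 5 = 11²*(-18) + 5 = 121*(-18) + 5 = -2178 + 5 = -2173)
(5*z(-1, -3) + k(-7, 8))*h = (5*(-1) - 10)*(-2173) = (-5 - 10)*(-2173) = -15*(-2173) = 32595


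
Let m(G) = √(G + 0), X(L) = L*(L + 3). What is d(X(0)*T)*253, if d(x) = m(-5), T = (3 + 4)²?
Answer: 253*I*√5 ≈ 565.73*I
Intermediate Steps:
T = 49 (T = 7² = 49)
X(L) = L*(3 + L)
m(G) = √G
d(x) = I*√5 (d(x) = √(-5) = I*√5)
d(X(0)*T)*253 = (I*√5)*253 = 253*I*√5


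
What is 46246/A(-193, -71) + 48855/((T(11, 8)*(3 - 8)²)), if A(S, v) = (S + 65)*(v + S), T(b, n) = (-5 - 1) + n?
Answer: 82661023/84480 ≈ 978.47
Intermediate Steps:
T(b, n) = -6 + n
A(S, v) = (65 + S)*(S + v)
46246/A(-193, -71) + 48855/((T(11, 8)*(3 - 8)²)) = 46246/((-193)² + 65*(-193) + 65*(-71) - 193*(-71)) + 48855/(((-6 + 8)*(3 - 8)²)) = 46246/(37249 - 12545 - 4615 + 13703) + 48855/((2*(-5)²)) = 46246/33792 + 48855/((2*25)) = 46246*(1/33792) + 48855/50 = 23123/16896 + 48855*(1/50) = 23123/16896 + 9771/10 = 82661023/84480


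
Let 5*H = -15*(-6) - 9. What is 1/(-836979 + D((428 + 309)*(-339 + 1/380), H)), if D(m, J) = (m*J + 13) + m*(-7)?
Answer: -950/2978728569 ≈ -3.1893e-7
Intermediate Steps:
H = 81/5 (H = (-15*(-6) - 9)/5 = (90 - 9)/5 = (1/5)*81 = 81/5 ≈ 16.200)
D(m, J) = 13 - 7*m + J*m (D(m, J) = (J*m + 13) - 7*m = (13 + J*m) - 7*m = 13 - 7*m + J*m)
1/(-836979 + D((428 + 309)*(-339 + 1/380), H)) = 1/(-836979 + (13 - 7*(428 + 309)*(-339 + 1/380) + 81*((428 + 309)*(-339 + 1/380))/5)) = 1/(-836979 + (13 - 5159*(-339 + 1/380) + 81*(737*(-339 + 1/380))/5)) = 1/(-836979 + (13 - 5159*(-128819)/380 + 81*(737*(-128819/380))/5)) = 1/(-836979 + (13 - 7*(-94939603/380) + (81/5)*(-94939603/380))) = 1/(-836979 + (13 + 664577221/380 - 7690107843/1900)) = 1/(-836979 - 2183598519/950) = 1/(-2978728569/950) = -950/2978728569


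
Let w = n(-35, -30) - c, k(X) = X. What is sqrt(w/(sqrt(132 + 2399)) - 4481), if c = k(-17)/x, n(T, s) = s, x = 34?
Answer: sqrt(-114820444964 - 298658*sqrt(2531))/5062 ≈ 66.945*I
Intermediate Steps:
c = -1/2 (c = -17/34 = -17*1/34 = -1/2 ≈ -0.50000)
w = -59/2 (w = -30 - 1*(-1/2) = -30 + 1/2 = -59/2 ≈ -29.500)
sqrt(w/(sqrt(132 + 2399)) - 4481) = sqrt(-59/(2*sqrt(132 + 2399)) - 4481) = sqrt(-59*sqrt(2531)/2531/2 - 4481) = sqrt(-59*sqrt(2531)/5062 - 4481) = sqrt(-4481 - 59*sqrt(2531)/5062)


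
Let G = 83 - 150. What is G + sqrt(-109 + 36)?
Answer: -67 + I*sqrt(73) ≈ -67.0 + 8.544*I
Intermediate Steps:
G = -67
G + sqrt(-109 + 36) = -67 + sqrt(-109 + 36) = -67 + sqrt(-73) = -67 + I*sqrt(73)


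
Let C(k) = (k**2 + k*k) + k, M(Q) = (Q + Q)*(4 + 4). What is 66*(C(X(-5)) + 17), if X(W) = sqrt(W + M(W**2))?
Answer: 53262 + 66*sqrt(395) ≈ 54574.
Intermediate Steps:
M(Q) = 16*Q (M(Q) = (2*Q)*8 = 16*Q)
X(W) = sqrt(W + 16*W**2)
C(k) = k + 2*k**2 (C(k) = (k**2 + k**2) + k = 2*k**2 + k = k + 2*k**2)
66*(C(X(-5)) + 17) = 66*(sqrt(-5*(1 + 16*(-5)))*(1 + 2*sqrt(-5*(1 + 16*(-5)))) + 17) = 66*(sqrt(-5*(1 - 80))*(1 + 2*sqrt(-5*(1 - 80))) + 17) = 66*(sqrt(-5*(-79))*(1 + 2*sqrt(-5*(-79))) + 17) = 66*(sqrt(395)*(1 + 2*sqrt(395)) + 17) = 66*(17 + sqrt(395)*(1 + 2*sqrt(395))) = 1122 + 66*sqrt(395)*(1 + 2*sqrt(395))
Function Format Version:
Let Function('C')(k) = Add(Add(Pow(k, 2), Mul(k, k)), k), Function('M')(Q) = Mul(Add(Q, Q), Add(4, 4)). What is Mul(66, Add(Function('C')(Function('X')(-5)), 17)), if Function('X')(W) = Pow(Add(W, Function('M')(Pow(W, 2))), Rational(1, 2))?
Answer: Add(53262, Mul(66, Pow(395, Rational(1, 2)))) ≈ 54574.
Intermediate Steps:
Function('M')(Q) = Mul(16, Q) (Function('M')(Q) = Mul(Mul(2, Q), 8) = Mul(16, Q))
Function('X')(W) = Pow(Add(W, Mul(16, Pow(W, 2))), Rational(1, 2))
Function('C')(k) = Add(k, Mul(2, Pow(k, 2))) (Function('C')(k) = Add(Add(Pow(k, 2), Pow(k, 2)), k) = Add(Mul(2, Pow(k, 2)), k) = Add(k, Mul(2, Pow(k, 2))))
Mul(66, Add(Function('C')(Function('X')(-5)), 17)) = Mul(66, Add(Mul(Pow(Mul(-5, Add(1, Mul(16, -5))), Rational(1, 2)), Add(1, Mul(2, Pow(Mul(-5, Add(1, Mul(16, -5))), Rational(1, 2))))), 17)) = Mul(66, Add(Mul(Pow(Mul(-5, Add(1, -80)), Rational(1, 2)), Add(1, Mul(2, Pow(Mul(-5, Add(1, -80)), Rational(1, 2))))), 17)) = Mul(66, Add(Mul(Pow(Mul(-5, -79), Rational(1, 2)), Add(1, Mul(2, Pow(Mul(-5, -79), Rational(1, 2))))), 17)) = Mul(66, Add(Mul(Pow(395, Rational(1, 2)), Add(1, Mul(2, Pow(395, Rational(1, 2))))), 17)) = Mul(66, Add(17, Mul(Pow(395, Rational(1, 2)), Add(1, Mul(2, Pow(395, Rational(1, 2))))))) = Add(1122, Mul(66, Pow(395, Rational(1, 2)), Add(1, Mul(2, Pow(395, Rational(1, 2))))))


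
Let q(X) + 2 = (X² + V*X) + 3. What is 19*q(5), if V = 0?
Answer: 494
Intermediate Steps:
q(X) = 1 + X² (q(X) = -2 + ((X² + 0*X) + 3) = -2 + ((X² + 0) + 3) = -2 + (X² + 3) = -2 + (3 + X²) = 1 + X²)
19*q(5) = 19*(1 + 5²) = 19*(1 + 25) = 19*26 = 494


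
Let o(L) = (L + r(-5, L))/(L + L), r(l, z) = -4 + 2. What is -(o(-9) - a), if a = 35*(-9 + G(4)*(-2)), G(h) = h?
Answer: -10721/18 ≈ -595.61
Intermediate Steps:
r(l, z) = -2
o(L) = (-2 + L)/(2*L) (o(L) = (L - 2)/(L + L) = (-2 + L)/((2*L)) = (-2 + L)*(1/(2*L)) = (-2 + L)/(2*L))
a = -595 (a = 35*(-9 + 4*(-2)) = 35*(-9 - 8) = 35*(-17) = -595)
-(o(-9) - a) = -((1/2)*(-2 - 9)/(-9) - 1*(-595)) = -((1/2)*(-1/9)*(-11) + 595) = -(11/18 + 595) = -1*10721/18 = -10721/18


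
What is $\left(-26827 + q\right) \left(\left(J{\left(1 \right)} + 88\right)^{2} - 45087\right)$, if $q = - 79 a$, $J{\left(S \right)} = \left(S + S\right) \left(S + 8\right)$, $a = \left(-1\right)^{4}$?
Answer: $910795006$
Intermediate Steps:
$a = 1$
$J{\left(S \right)} = 2 S \left(8 + S\right)$
$q = -79$ ($q = \left(-79\right) 1 = -79$)
$\left(-26827 + q\right) \left(\left(J{\left(1 \right)} + 88\right)^{2} - 45087\right) = \left(-26827 - 79\right) \left(\left(2 \cdot 1 \left(8 + 1\right) + 88\right)^{2} - 45087\right) = - 26906 \left(\left(2 \cdot 1 \cdot 9 + 88\right)^{2} - 45087\right) = - 26906 \left(\left(18 + 88\right)^{2} - 45087\right) = - 26906 \left(106^{2} - 45087\right) = - 26906 \left(11236 - 45087\right) = \left(-26906\right) \left(-33851\right) = 910795006$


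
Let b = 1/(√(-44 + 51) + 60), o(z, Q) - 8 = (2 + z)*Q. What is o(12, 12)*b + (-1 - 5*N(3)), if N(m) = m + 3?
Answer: -100823/3593 - 176*√7/3593 ≈ -28.191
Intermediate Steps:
N(m) = 3 + m
o(z, Q) = 8 + Q*(2 + z) (o(z, Q) = 8 + (2 + z)*Q = 8 + Q*(2 + z))
b = 1/(60 + √7) (b = 1/(√7 + 60) = 1/(60 + √7) ≈ 0.015963)
o(12, 12)*b + (-1 - 5*N(3)) = (8 + 2*12 + 12*12)*(60/3593 - √7/3593) + (-1 - 5*(3 + 3)) = (8 + 24 + 144)*(60/3593 - √7/3593) + (-1 - 5*6) = 176*(60/3593 - √7/3593) + (-1 - 30) = (10560/3593 - 176*√7/3593) - 31 = -100823/3593 - 176*√7/3593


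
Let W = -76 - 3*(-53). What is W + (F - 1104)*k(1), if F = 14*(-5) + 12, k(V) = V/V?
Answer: -1079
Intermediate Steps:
k(V) = 1
F = -58 (F = -70 + 12 = -58)
W = 83 (W = -76 + 159 = 83)
W + (F - 1104)*k(1) = 83 + (-58 - 1104)*1 = 83 - 1162*1 = 83 - 1162 = -1079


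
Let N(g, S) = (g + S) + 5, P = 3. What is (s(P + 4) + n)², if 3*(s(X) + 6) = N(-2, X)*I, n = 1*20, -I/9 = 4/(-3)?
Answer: 2916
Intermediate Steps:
N(g, S) = 5 + S + g (N(g, S) = (S + g) + 5 = 5 + S + g)
I = 12 (I = -36/(-3) = -36*(-1)/3 = -9*(-4/3) = 12)
n = 20
s(X) = 6 + 4*X (s(X) = -6 + ((5 + X - 2)*12)/3 = -6 + ((3 + X)*12)/3 = -6 + (36 + 12*X)/3 = -6 + (12 + 4*X) = 6 + 4*X)
(s(P + 4) + n)² = ((6 + 4*(3 + 4)) + 20)² = ((6 + 4*7) + 20)² = ((6 + 28) + 20)² = (34 + 20)² = 54² = 2916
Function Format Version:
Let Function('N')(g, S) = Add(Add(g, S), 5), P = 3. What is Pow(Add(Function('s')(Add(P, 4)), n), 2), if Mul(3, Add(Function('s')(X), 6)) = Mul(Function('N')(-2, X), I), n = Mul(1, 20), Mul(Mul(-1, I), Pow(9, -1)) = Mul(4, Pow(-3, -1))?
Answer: 2916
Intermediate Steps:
Function('N')(g, S) = Add(5, S, g) (Function('N')(g, S) = Add(Add(S, g), 5) = Add(5, S, g))
I = 12 (I = Mul(-9, Mul(4, Pow(-3, -1))) = Mul(-9, Mul(4, Rational(-1, 3))) = Mul(-9, Rational(-4, 3)) = 12)
n = 20
Function('s')(X) = Add(6, Mul(4, X)) (Function('s')(X) = Add(-6, Mul(Rational(1, 3), Mul(Add(5, X, -2), 12))) = Add(-6, Mul(Rational(1, 3), Mul(Add(3, X), 12))) = Add(-6, Mul(Rational(1, 3), Add(36, Mul(12, X)))) = Add(-6, Add(12, Mul(4, X))) = Add(6, Mul(4, X)))
Pow(Add(Function('s')(Add(P, 4)), n), 2) = Pow(Add(Add(6, Mul(4, Add(3, 4))), 20), 2) = Pow(Add(Add(6, Mul(4, 7)), 20), 2) = Pow(Add(Add(6, 28), 20), 2) = Pow(Add(34, 20), 2) = Pow(54, 2) = 2916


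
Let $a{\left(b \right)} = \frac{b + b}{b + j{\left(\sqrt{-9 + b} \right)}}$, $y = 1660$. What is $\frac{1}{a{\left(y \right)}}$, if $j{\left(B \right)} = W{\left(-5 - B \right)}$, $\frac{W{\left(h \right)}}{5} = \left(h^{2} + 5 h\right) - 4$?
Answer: $\frac{1979}{664} + \frac{5 \sqrt{1651}}{664} \approx 3.2864$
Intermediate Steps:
$W{\left(h \right)} = -20 + 5 h^{2} + 25 h$ ($W{\left(h \right)} = 5 \left(\left(h^{2} + 5 h\right) - 4\right) = 5 \left(-4 + h^{2} + 5 h\right) = -20 + 5 h^{2} + 25 h$)
$j{\left(B \right)} = -145 - 25 B + 5 \left(-5 - B\right)^{2}$ ($j{\left(B \right)} = -20 + 5 \left(-5 - B\right)^{2} + 25 \left(-5 - B\right) = -20 + 5 \left(-5 - B\right)^{2} - \left(125 + 25 B\right) = -145 - 25 B + 5 \left(-5 - B\right)^{2}$)
$a{\left(b \right)} = \frac{2 b}{-65 + 6 b + 25 \sqrt{-9 + b}}$ ($a{\left(b \right)} = \frac{b + b}{b + \left(-20 + 5 \left(\sqrt{-9 + b}\right)^{2} + 25 \sqrt{-9 + b}\right)} = \frac{2 b}{b + \left(-20 + 5 \left(-9 + b\right) + 25 \sqrt{-9 + b}\right)} = \frac{2 b}{b + \left(-20 + \left(-45 + 5 b\right) + 25 \sqrt{-9 + b}\right)} = \frac{2 b}{b + \left(-65 + 5 b + 25 \sqrt{-9 + b}\right)} = \frac{2 b}{-65 + 6 b + 25 \sqrt{-9 + b}}$)
$\frac{1}{a{\left(y \right)}} = \frac{1}{2 \cdot 1660 \frac{1}{-65 + 6 \cdot 1660 + 25 \sqrt{-9 + 1660}}} = \frac{1}{2 \cdot 1660 \frac{1}{-65 + 9960 + 25 \sqrt{1651}}} = \frac{1}{2 \cdot 1660 \frac{1}{9895 + 25 \sqrt{1651}}} = \frac{1}{3320 \frac{1}{9895 + 25 \sqrt{1651}}} = \frac{1979}{664} + \frac{5 \sqrt{1651}}{664}$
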